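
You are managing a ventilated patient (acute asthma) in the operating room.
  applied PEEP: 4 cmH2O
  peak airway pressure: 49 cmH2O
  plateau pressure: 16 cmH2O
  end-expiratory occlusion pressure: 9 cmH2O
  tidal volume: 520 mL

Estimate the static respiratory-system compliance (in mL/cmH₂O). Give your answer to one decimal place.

End-expiratory occlusion gives total PEEP = 9 cmH2O (intrinsic PEEP = 9 − 4 = 5). Use total PEEP for the elastic gradient.
Cstat = Vt / (Pplat − PEEPtotal) = 520 / (16 − 9) = 520 / 7.0 = 74.286 mL/cmH2O.

74.3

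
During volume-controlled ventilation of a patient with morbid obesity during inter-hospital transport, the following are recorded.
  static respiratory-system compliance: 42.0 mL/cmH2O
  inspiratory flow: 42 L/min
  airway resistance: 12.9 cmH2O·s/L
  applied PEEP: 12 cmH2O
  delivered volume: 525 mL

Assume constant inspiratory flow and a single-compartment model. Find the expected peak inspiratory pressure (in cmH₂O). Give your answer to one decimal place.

Flow: 42 L/min ÷ 60 = 0.7 L/s.
Equation of motion (constant flow): PIP = Vt/C + R·V̇ + PEEP.
PIP = 525/42.0 + 12.9×0.7 + 12 = 12.5 + 9.03 + 12 = 33.53 cmH2O.

33.5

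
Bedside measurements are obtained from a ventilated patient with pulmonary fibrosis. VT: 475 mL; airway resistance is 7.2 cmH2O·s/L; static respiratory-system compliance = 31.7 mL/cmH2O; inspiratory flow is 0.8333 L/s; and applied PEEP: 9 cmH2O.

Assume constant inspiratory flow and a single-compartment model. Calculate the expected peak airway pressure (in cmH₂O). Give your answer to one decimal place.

30.0

Equation of motion (constant flow): PIP = Vt/C + R·V̇ + PEEP.
PIP = 475/31.7 + 7.2×0.8333 + 9 = 14.984 + 6.0 + 9 = 29.984 cmH2O.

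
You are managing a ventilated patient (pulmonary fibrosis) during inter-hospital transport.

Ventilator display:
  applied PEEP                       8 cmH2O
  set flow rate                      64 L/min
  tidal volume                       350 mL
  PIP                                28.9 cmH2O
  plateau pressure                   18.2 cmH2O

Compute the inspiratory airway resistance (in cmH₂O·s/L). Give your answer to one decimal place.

Flow: 64 L/min ÷ 60 = 1.0667 L/s.
Raw = (PIP − Pplat) / flow = (28.9 − 18.2) / 1.0667 = 10.7 / 1.0667 = 10.031 cmH2O·s/L.

10.0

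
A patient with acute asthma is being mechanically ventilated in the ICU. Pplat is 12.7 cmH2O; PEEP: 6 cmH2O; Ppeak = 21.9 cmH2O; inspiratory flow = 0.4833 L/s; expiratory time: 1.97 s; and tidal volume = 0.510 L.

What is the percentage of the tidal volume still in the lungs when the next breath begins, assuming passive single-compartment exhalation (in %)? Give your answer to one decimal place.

R = (PIP − Pplat)/V̇ = (21.9 − 12.7) / 0.4833 = 9.2/0.4833 = 19.036 cmH2O·s/L.
C = Vt/(Pplat − PEEP) = 510.0 / (12.7 − 6) = 510.0/6.7 = 76.119 mL/cmH2O.
τ = R × C = 19.036 × 0.07612 L/cmH2O = 1.449 s.
Fraction remaining at end-expiration = e^(−Te/τ) = e^(−1.97/1.449) = 0.2568 → 25.68%.

25.7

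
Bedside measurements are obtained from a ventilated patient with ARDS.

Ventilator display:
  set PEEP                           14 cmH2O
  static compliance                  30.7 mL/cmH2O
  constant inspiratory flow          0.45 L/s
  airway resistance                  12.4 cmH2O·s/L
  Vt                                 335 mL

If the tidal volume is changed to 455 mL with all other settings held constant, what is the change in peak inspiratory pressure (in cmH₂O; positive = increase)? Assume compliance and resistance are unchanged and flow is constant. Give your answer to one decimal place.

PIP = Vt/C + R·V̇ + PEEP (constant-flow equation of motion).
Only the elastic term changes: ΔPIP = ΔVt / C = (455 − 335) / 30.7 = 3.909 cmH2O.

3.9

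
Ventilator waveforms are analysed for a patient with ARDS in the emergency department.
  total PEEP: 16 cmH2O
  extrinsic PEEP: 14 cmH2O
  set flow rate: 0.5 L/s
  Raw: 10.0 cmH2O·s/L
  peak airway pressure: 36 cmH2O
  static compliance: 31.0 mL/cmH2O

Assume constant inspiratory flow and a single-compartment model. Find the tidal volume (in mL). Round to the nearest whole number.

Total PEEP = 16 cmH2O (set 14 + intrinsic 2); this is the baseline alveolar pressure.
Equation of motion (constant flow): PIP = Vt/C + R·V̇ + PEEP.
Vt/C = PIP − R·V̇ − PEEP = 36 − 5.0 − 16 = 15.0 cmH2O.
Vt = C × 15.0 = 31.0 × 15.0 = 465.0 mL.

465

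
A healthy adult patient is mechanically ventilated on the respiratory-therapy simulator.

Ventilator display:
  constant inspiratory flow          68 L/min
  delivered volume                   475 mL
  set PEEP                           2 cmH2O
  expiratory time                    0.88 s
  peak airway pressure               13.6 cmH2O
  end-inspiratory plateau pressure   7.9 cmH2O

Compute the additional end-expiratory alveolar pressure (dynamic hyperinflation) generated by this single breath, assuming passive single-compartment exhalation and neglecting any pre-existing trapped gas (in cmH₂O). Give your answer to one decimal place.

0.7

Flow: 68 L/min ÷ 60 = 1.1333 L/s.
R = (PIP − Pplat)/V̇ = (13.6 − 7.9) / 1.1333 = 5.7/1.1333 = 5.03 cmH2O·s/L.
C = Vt/(Pplat − PEEP) = 475.0 / (7.9 − 2) = 475.0/5.9 = 80.508 mL/cmH2O.
τ = R × C = 5.03 × 0.08051 L/cmH2O = 0.405 s.
Fraction remaining = e^(−Te/τ) = e^(−0.88/0.405) = 0.1139; trapped volume = 475.0 × 0.1139 = 54.103 mL.
Additional alveolar pressure from trapping ≈ V_trapped / C = 54.103 / 80.508 = 0.672 cmH2O.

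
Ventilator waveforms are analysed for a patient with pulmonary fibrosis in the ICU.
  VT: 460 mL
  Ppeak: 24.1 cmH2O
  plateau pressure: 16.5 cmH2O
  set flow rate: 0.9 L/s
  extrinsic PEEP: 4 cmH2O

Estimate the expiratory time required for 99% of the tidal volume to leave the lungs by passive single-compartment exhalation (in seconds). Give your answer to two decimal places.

R = (PIP − Pplat)/V̇ = (24.1 − 16.5) / 0.9 = 7.6/0.9 = 8.444 cmH2O·s/L.
C = Vt/(Pplat − PEEP) = 460.0 / (16.5 − 4) = 460.0/12.5 = 36.8 mL/cmH2O.
τ = R × C = 8.444 × 0.0368 L/cmH2O = 0.3107 s.
t = −τ·ln(1 − 0.99) = −0.3107·ln(0.01) = 1.431 s.

1.43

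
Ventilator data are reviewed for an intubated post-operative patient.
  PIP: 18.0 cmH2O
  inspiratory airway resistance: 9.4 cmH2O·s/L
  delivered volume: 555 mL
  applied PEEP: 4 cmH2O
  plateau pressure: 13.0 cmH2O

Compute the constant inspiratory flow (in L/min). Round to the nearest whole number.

32

flow = (PIP − Pplat) / Raw = (18.0 − 13.0) / 9.4 = 0.5319 L/s × 60 = 31.914 L/min.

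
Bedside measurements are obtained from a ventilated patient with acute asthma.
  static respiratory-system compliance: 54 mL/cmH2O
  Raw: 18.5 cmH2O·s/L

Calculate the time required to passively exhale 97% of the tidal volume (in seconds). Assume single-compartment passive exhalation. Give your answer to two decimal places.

3.50

τ = R × C = 18.5 × 54 mL/cmH2O = 18.5 × 0.054 L/cmH2O = 0.999 s.
Exhaled fraction f = 1 − e^(−t/τ) → t = −τ·ln(1 − f) = −0.999·ln(0.03) = 3.503 s.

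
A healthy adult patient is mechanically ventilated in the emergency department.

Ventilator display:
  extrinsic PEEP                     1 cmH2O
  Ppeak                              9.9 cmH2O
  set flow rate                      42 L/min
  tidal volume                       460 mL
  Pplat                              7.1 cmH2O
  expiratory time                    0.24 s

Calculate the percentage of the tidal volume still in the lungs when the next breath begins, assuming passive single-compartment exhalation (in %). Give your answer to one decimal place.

45.1

Flow: 42 L/min ÷ 60 = 0.7 L/s.
R = (PIP − Pplat)/V̇ = (9.9 − 7.1) / 0.7 = 2.8/0.7 = 4.0 cmH2O·s/L.
C = Vt/(Pplat − PEEP) = 460.0 / (7.1 − 1) = 460.0/6.1 = 75.41 mL/cmH2O.
τ = R × C = 4.0 × 0.07541 L/cmH2O = 0.3016 s.
Fraction remaining at end-expiration = e^(−Te/τ) = e^(−0.24/0.3016) = 0.4512 → 45.12%.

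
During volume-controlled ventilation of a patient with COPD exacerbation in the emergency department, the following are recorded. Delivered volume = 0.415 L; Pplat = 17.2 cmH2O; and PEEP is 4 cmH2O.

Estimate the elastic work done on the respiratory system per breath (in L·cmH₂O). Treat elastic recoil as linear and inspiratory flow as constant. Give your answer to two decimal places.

Elastic work ≈ ½ × (Pplat − PEEP) × Vt = 0.5 × (17.2 − 4) × 0.415 L = 0.5 × 13.2 × 0.415 = 2.739 L·cmH2O.

2.74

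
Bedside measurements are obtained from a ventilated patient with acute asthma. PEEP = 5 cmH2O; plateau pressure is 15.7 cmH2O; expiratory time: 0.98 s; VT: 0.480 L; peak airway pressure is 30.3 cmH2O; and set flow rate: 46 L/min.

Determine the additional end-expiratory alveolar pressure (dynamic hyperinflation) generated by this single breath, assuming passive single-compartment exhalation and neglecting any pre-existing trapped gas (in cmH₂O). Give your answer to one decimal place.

Flow: 46 L/min ÷ 60 = 0.7667 L/s.
R = (PIP − Pplat)/V̇ = (30.3 − 15.7) / 0.7667 = 14.6/0.7667 = 19.043 cmH2O·s/L.
C = Vt/(Pplat − PEEP) = 480.0 / (15.7 − 5) = 480.0/10.7 = 44.86 mL/cmH2O.
τ = R × C = 19.043 × 0.04486 L/cmH2O = 0.8543 s.
Fraction remaining = e^(−Te/τ) = e^(−0.98/0.8543) = 0.3175; trapped volume = 480.0 × 0.3175 = 152.4 mL.
Additional alveolar pressure from trapping ≈ V_trapped / C = 152.4 / 44.86 = 3.397 cmH2O.

3.4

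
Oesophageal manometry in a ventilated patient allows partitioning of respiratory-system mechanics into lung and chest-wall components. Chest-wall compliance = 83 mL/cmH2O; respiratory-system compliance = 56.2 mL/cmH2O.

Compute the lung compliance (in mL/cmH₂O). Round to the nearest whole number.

1/CL = 1/Crs − 1/Ccw.
1/CL = 1/56.2 − 1/83 = 0.005745.
CL = 174.06 mL/cmH2O.

174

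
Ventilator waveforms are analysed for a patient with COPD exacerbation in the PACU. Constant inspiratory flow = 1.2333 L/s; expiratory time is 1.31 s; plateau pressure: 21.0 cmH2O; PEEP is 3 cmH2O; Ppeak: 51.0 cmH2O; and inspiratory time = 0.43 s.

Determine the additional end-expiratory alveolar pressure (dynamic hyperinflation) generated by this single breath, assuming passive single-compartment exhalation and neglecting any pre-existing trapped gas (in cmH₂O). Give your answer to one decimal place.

Vt = flow × Ti = 1.2333 L/s × 0.43 s × 1000 mL/L = 530.32 mL.
R = (PIP − Pplat)/V̇ = (51.0 − 21.0) / 1.2333 = 30.0/1.2333 = 24.325 cmH2O·s/L.
C = Vt/(Pplat − PEEP) = 530.32 / (21.0 − 3) = 530.32/18.0 = 29.462 mL/cmH2O.
τ = R × C = 24.325 × 0.02946 L/cmH2O = 0.7166 s.
Fraction remaining = e^(−Te/τ) = e^(−1.31/0.7166) = 0.1607; trapped volume = 530.32 × 0.1607 = 85.222 mL.
Additional alveolar pressure from trapping ≈ V_trapped / C = 85.222 / 29.462 = 2.893 cmH2O.

2.9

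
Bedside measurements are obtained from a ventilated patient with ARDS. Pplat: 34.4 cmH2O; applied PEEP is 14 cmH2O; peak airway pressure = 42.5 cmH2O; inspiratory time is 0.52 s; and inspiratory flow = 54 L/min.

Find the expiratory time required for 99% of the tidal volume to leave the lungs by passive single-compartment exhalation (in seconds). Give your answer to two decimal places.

Flow: 54 L/min ÷ 60 = 0.9 L/s.
Vt = flow × Ti = 0.9 L/s × 0.52 s × 1000 mL/L = 468.0 mL.
R = (PIP − Pplat)/V̇ = (42.5 − 34.4) / 0.9 = 8.1/0.9 = 9.0 cmH2O·s/L.
C = Vt/(Pplat − PEEP) = 468.0 / (34.4 − 14) = 468.0/20.4 = 22.941 mL/cmH2O.
τ = R × C = 9.0 × 0.02294 L/cmH2O = 0.2065 s.
t = −τ·ln(1 − 0.99) = −0.2065·ln(0.01) = 0.951 s.

0.95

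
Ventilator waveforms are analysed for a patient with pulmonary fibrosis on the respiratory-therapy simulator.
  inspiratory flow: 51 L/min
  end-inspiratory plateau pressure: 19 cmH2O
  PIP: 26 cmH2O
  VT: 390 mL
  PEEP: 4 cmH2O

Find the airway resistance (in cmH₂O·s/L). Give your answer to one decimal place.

Flow: 51 L/min ÷ 60 = 0.85 L/s.
Raw = (PIP − Pplat) / flow = (26 − 19) / 0.85 = 7.0 / 0.85 = 8.235 cmH2O·s/L.

8.2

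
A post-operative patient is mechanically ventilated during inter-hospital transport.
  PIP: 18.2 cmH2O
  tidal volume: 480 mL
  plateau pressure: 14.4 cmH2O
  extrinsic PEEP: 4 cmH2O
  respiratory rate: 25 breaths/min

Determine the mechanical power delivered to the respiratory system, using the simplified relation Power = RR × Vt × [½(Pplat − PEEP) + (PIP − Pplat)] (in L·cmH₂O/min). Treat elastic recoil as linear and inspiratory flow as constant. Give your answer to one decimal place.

108.0

Per-breath work = Vt × [½(Pplat−PEEP) + (PIP−Pplat)] = 0.480 × [0.5×10.4 + 3.8] = 0.480 × 9.0 = 4.32 L·cmH2O.
Power = 25 × 4.32 = 108.0 L·cmH2O/min.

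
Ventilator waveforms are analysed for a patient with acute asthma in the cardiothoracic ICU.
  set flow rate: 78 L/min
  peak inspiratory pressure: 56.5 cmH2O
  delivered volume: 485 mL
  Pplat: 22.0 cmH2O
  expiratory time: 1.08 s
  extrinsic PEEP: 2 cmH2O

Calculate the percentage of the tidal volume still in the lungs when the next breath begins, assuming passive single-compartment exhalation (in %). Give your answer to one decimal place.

18.7

Flow: 78 L/min ÷ 60 = 1.3 L/s.
R = (PIP − Pplat)/V̇ = (56.5 − 22.0) / 1.3 = 34.5/1.3 = 26.538 cmH2O·s/L.
C = Vt/(Pplat − PEEP) = 485.0 / (22.0 − 2) = 485.0/20.0 = 24.25 mL/cmH2O.
τ = R × C = 26.538 × 0.02425 L/cmH2O = 0.6435 s.
Fraction remaining at end-expiration = e^(−Te/τ) = e^(−1.08/0.6435) = 0.1867 → 18.67%.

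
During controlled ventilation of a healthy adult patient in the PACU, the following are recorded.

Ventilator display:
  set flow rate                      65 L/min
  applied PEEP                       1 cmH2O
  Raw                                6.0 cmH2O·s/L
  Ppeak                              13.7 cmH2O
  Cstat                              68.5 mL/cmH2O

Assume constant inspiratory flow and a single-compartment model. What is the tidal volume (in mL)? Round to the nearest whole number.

425

Flow: 65 L/min ÷ 60 = 1.0833 L/s.
Equation of motion (constant flow): PIP = Vt/C + R·V̇ + PEEP.
Vt/C = PIP − R·V̇ − PEEP = 13.7 − 6.5 − 1 = 6.2 cmH2O.
Vt = C × 6.2 = 68.5 × 6.2 = 424.7 mL.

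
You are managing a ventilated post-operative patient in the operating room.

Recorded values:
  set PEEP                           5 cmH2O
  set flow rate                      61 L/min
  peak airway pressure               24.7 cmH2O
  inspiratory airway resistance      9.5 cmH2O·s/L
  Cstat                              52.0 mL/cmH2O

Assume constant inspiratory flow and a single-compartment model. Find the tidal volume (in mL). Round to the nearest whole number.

Flow: 61 L/min ÷ 60 = 1.0167 L/s.
Equation of motion (constant flow): PIP = Vt/C + R·V̇ + PEEP.
Vt/C = PIP − R·V̇ − PEEP = 24.7 − 9.659 − 5 = 10.041 cmH2O.
Vt = C × 10.041 = 52.0 × 10.041 = 522.13 mL.

522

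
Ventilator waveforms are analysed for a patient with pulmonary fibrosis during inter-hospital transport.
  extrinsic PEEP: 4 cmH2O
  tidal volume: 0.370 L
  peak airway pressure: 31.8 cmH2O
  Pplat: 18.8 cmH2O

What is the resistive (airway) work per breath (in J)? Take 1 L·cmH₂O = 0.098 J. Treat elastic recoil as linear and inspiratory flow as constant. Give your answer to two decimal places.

With constant inspiratory flow the resistive pressure is constant at PIP − Pplat = 31.8 − 18.8 = 13.0 cmH2O, so resistive work = 13.0 × 0.370 = 4.81 L·cmH2O.
× 0.098 J/(L·cmH2O) → 0.4714 J.

0.47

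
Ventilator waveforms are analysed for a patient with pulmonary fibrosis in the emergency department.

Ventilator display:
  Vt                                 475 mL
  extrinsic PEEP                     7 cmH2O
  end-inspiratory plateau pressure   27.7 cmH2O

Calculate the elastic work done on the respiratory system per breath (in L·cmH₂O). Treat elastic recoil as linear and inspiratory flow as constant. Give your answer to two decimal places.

4.92

Elastic work ≈ ½ × (Pplat − PEEP) × Vt = 0.5 × (27.7 − 7) × 0.475 L = 0.5 × 20.7 × 0.475 = 4.916 L·cmH2O.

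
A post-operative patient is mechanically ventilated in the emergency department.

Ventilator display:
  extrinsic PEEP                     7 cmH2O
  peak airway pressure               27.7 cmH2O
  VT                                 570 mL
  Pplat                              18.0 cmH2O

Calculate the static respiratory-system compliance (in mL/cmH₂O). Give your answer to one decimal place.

Cstat = Vt / (Pplat − PEEP) = 570 / (18.0 − 7) = 570 / 11.0 = 51.818 mL/cmH2O.

51.8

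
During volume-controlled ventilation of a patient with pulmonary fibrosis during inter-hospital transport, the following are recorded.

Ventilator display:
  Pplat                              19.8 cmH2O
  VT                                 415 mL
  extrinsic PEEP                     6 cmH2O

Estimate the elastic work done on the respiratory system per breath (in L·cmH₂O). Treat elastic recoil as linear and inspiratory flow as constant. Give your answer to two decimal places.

2.86

Elastic work ≈ ½ × (Pplat − PEEP) × Vt = 0.5 × (19.8 − 6) × 0.415 L = 0.5 × 13.8 × 0.415 = 2.864 L·cmH2O.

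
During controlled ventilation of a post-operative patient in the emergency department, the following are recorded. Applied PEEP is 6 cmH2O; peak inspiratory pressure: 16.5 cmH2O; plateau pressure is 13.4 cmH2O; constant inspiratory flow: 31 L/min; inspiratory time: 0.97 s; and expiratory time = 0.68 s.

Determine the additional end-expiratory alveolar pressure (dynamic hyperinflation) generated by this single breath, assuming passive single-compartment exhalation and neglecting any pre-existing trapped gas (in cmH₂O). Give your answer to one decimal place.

1.4

Flow: 31 L/min ÷ 60 = 0.5167 L/s.
Vt = flow × Ti = 0.5167 L/s × 0.97 s × 1000 mL/L = 501.2 mL.
R = (PIP − Pplat)/V̇ = (16.5 − 13.4) / 0.5167 = 3.1/0.5167 = 6.0 cmH2O·s/L.
C = Vt/(Pplat − PEEP) = 501.2 / (13.4 − 6) = 501.2/7.4 = 67.73 mL/cmH2O.
τ = R × C = 6.0 × 0.06773 L/cmH2O = 0.4064 s.
Fraction remaining = e^(−Te/τ) = e^(−0.68/0.4064) = 0.1876; trapped volume = 501.2 × 0.1876 = 94.025 mL.
Additional alveolar pressure from trapping ≈ V_trapped / C = 94.025 / 67.73 = 1.388 cmH2O.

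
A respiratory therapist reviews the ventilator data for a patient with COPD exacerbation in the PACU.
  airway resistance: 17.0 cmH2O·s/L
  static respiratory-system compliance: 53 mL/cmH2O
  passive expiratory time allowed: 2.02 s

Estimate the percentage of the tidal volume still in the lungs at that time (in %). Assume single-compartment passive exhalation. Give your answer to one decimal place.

10.6

τ = R × C = 17.0 × 53 mL/cmH2O = 17.0 × 0.053 L/cmH2O = 0.901 s.
Passive exhalation: V(t)/V₀ = e^(−t/τ) = e^(−2.02/0.901) = 0.1063.
Fraction remaining = 0.1063 → 10.63%.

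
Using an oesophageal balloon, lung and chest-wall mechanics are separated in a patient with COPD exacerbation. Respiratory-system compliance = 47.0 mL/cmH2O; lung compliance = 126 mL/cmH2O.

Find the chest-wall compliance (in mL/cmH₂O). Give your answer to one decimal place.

75.0

1/Ccw = 1/Crs − 1/CL.
1/Ccw = 1/47.0 − 1/126 = 0.01334.
Ccw = 74.963 mL/cmH2O.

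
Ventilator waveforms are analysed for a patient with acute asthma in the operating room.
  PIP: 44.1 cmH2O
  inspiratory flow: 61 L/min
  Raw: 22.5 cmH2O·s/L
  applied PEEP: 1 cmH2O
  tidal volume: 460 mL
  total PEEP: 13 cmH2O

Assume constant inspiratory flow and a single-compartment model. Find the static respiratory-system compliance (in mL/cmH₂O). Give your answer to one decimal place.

55.9

Flow: 61 L/min ÷ 60 = 1.0167 L/s.
Total PEEP = 13 cmH2O (set 1 + intrinsic 12); this is the baseline alveolar pressure.
Equation of motion (constant flow): PIP = Vt/C + R·V̇ + PEEP.
Vt/C = PIP − R·V̇ − PEEP = 44.1 − 22.5×1.0167 − 13 = 44.1 − 22.876 − 13 = 8.224 cmH2O.
C = Vt / 8.224 = 460 / 8.224 = 55.934 mL/cmH2O.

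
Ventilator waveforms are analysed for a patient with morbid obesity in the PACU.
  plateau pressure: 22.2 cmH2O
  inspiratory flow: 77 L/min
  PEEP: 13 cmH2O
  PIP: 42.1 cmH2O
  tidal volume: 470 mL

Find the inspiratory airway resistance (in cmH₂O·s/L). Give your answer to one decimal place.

Flow: 77 L/min ÷ 60 = 1.2833 L/s.
Raw = (PIP − Pplat) / flow = (42.1 − 22.2) / 1.2833 = 19.9 / 1.2833 = 15.507 cmH2O·s/L.

15.5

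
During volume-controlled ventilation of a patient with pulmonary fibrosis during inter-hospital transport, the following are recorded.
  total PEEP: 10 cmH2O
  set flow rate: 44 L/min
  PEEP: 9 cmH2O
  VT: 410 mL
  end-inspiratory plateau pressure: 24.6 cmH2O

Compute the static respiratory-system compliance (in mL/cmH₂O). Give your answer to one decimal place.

28.1

End-expiratory occlusion gives total PEEP = 10 cmH2O (intrinsic PEEP = 10 − 9 = 1). Use total PEEP for the elastic gradient.
Cstat = Vt / (Pplat − PEEPtotal) = 410 / (24.6 − 10) = 410 / 14.6 = 28.082 mL/cmH2O.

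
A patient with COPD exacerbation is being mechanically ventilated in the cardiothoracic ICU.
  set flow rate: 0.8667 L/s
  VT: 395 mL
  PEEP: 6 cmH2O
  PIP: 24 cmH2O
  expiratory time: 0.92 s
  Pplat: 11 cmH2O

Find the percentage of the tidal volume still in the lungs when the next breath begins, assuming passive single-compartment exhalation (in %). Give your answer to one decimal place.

46.0

R = (PIP − Pplat)/V̇ = (24 − 11) / 0.8667 = 13.0/0.8667 = 14.999 cmH2O·s/L.
C = Vt/(Pplat − PEEP) = 395.0 / (11 − 6) = 395.0/5.0 = 79.0 mL/cmH2O.
τ = R × C = 14.999 × 0.079 L/cmH2O = 1.185 s.
Fraction remaining at end-expiration = e^(−Te/τ) = e^(−0.92/1.185) = 0.4601 → 46.01%.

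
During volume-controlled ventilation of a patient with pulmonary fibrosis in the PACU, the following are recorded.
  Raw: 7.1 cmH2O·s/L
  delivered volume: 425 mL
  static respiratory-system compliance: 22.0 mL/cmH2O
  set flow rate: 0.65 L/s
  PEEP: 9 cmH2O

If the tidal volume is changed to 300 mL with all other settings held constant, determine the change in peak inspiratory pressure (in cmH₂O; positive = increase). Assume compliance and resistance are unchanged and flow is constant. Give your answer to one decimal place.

PIP = Vt/C + R·V̇ + PEEP (constant-flow equation of motion).
Only the elastic term changes: ΔPIP = ΔVt / C = (300 − 425) / 22.0 = -5.682 cmH2O.

-5.7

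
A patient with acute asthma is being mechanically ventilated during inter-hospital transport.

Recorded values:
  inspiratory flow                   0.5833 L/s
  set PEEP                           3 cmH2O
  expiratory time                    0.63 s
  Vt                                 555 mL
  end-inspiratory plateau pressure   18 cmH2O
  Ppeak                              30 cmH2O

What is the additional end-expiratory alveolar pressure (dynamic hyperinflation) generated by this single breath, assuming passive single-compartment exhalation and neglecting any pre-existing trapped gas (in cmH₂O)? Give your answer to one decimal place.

R = (PIP − Pplat)/V̇ = (30 − 18) / 0.5833 = 12.0/0.5833 = 20.573 cmH2O·s/L.
C = Vt/(Pplat − PEEP) = 555.0 / (18 − 3) = 555.0/15.0 = 37.0 mL/cmH2O.
τ = R × C = 20.573 × 0.037 L/cmH2O = 0.7612 s.
Fraction remaining = e^(−Te/τ) = e^(−0.63/0.7612) = 0.4371; trapped volume = 555.0 × 0.4371 = 242.59 mL.
Additional alveolar pressure from trapping ≈ V_trapped / C = 242.59 / 37.0 = 6.556 cmH2O.

6.6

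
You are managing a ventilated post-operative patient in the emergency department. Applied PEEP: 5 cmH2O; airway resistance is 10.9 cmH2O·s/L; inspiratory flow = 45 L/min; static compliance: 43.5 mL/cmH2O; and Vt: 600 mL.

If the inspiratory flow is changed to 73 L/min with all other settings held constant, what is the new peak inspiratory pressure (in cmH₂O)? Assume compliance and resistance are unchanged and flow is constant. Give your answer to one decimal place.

32.1

Flow: 45 L/min ÷ 60 = 0.75 L/s.
New flow: 73 L/min ÷ 60 = 1.2167 L/s.
PIP = Vt/C + R·V̇ + PEEP (constant-flow equation of motion).
Only the resistive term changes: ΔPIP = R × ΔV̇ = 10.9 × (1.2167 − 0.75) = 10.9 × 0.4667 = 5.087 cmH2O.
Original PIP = 600/43.5 + 10.9×0.75 + 5 = 26.968 cmH2O; new PIP = 26.968 + (5.087) = 32.055 cmH2O.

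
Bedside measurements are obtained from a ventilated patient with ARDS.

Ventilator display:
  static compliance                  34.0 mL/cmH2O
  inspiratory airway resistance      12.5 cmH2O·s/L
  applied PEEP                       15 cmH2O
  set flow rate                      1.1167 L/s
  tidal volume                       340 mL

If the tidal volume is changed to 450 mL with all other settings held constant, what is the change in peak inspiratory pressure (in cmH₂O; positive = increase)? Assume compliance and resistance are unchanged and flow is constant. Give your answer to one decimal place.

3.2

PIP = Vt/C + R·V̇ + PEEP (constant-flow equation of motion).
Only the elastic term changes: ΔPIP = ΔVt / C = (450 − 340) / 34.0 = 3.235 cmH2O.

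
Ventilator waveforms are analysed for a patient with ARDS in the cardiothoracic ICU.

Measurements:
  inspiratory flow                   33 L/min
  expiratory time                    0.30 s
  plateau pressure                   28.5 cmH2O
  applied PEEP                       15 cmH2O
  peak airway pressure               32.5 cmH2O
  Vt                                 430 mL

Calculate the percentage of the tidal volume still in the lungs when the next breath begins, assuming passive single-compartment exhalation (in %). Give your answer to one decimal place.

27.4

Flow: 33 L/min ÷ 60 = 0.55 L/s.
R = (PIP − Pplat)/V̇ = (32.5 − 28.5) / 0.55 = 4.0/0.55 = 7.273 cmH2O·s/L.
C = Vt/(Pplat − PEEP) = 430.0 / (28.5 − 15) = 430.0/13.5 = 31.852 mL/cmH2O.
τ = R × C = 7.273 × 0.03185 L/cmH2O = 0.2316 s.
Fraction remaining at end-expiration = e^(−Te/τ) = e^(−0.30/0.2316) = 0.2738 → 27.38%.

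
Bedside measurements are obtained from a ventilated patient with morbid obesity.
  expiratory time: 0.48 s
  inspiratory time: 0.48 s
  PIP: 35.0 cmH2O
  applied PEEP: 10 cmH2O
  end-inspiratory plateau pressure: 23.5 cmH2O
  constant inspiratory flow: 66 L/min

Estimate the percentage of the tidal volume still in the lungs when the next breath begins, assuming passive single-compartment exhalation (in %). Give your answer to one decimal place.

Flow: 66 L/min ÷ 60 = 1.1 L/s.
Vt = flow × Ti = 1.1 L/s × 0.48 s × 1000 mL/L = 528.0 mL.
R = (PIP − Pplat)/V̇ = (35.0 − 23.5) / 1.1 = 11.5/1.1 = 10.455 cmH2O·s/L.
C = Vt/(Pplat − PEEP) = 528.0 / (23.5 − 10) = 528.0/13.5 = 39.111 mL/cmH2O.
τ = R × C = 10.455 × 0.03911 L/cmH2O = 0.4089 s.
Fraction remaining at end-expiration = e^(−Te/τ) = e^(−0.48/0.4089) = 0.3092 → 30.92%.

30.9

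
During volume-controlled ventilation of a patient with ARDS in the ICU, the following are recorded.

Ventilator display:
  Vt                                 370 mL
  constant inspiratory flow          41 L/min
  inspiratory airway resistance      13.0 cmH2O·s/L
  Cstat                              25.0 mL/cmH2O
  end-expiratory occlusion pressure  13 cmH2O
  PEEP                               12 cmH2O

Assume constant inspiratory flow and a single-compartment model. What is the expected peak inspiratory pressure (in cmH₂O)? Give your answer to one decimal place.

36.7

Flow: 41 L/min ÷ 60 = 0.6833 L/s.
Total PEEP = 13 cmH2O (set 12 + intrinsic 1); this is the baseline alveolar pressure.
Equation of motion (constant flow): PIP = Vt/C + R·V̇ + PEEP.
PIP = 370/25.0 + 13.0×0.6833 + 13 = 14.8 + 8.883 + 13 = 36.683 cmH2O.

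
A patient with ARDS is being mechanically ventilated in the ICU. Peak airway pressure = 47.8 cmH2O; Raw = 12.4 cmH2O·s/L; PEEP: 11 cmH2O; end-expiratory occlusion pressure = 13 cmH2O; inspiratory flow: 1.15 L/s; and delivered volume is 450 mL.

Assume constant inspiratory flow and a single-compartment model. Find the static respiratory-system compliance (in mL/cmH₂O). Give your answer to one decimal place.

21.9

Total PEEP = 13 cmH2O (set 11 + intrinsic 2); this is the baseline alveolar pressure.
Equation of motion (constant flow): PIP = Vt/C + R·V̇ + PEEP.
Vt/C = PIP − R·V̇ − PEEP = 47.8 − 12.4×1.15 − 13 = 47.8 − 14.26 − 13 = 20.54 cmH2O.
C = Vt / 20.54 = 450 / 20.54 = 21.908 mL/cmH2O.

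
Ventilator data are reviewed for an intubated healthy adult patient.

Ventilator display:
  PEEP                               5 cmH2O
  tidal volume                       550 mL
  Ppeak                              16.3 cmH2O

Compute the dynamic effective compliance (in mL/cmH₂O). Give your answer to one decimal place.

48.7

Dynamic compliance = Vt / (PIP − PEEP) = 550 / (16.3 − 5) = 550 / 11.3 = 48.673 mL/cmH2O.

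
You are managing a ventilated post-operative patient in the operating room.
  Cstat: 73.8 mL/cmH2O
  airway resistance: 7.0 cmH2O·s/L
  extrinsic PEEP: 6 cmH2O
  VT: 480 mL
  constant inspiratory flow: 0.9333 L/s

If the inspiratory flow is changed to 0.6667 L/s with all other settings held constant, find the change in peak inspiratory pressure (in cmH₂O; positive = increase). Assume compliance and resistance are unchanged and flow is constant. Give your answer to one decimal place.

-1.9

PIP = Vt/C + R·V̇ + PEEP (constant-flow equation of motion).
Only the resistive term changes: ΔPIP = R × ΔV̇ = 7.0 × (0.6667 − 0.9333) = 7.0 × -0.2666 = -1.866 cmH2O.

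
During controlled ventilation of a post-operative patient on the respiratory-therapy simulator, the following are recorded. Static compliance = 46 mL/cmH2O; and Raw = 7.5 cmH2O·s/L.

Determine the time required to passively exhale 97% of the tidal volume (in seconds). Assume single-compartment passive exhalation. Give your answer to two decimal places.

1.21

τ = R × C = 7.5 × 46 mL/cmH2O = 7.5 × 0.046 L/cmH2O = 0.345 s.
Exhaled fraction f = 1 − e^(−t/τ) → t = −τ·ln(1 − f) = −0.345·ln(0.03) = 1.21 s.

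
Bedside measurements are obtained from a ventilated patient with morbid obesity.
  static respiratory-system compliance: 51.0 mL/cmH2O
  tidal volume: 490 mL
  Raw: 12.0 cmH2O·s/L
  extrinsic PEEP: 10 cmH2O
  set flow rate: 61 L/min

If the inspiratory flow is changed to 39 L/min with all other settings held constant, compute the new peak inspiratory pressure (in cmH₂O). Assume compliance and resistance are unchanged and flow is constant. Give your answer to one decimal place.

27.4

Flow: 61 L/min ÷ 60 = 1.0167 L/s.
New flow: 39 L/min ÷ 60 = 0.65 L/s.
PIP = Vt/C + R·V̇ + PEEP (constant-flow equation of motion).
Only the resistive term changes: ΔPIP = R × ΔV̇ = 12.0 × (0.65 − 1.0167) = 12.0 × -0.3667 = -4.4 cmH2O.
Original PIP = 490/51.0 + 12.0×1.0167 + 10 = 31.808 cmH2O; new PIP = 31.808 + (-4.4) = 27.408 cmH2O.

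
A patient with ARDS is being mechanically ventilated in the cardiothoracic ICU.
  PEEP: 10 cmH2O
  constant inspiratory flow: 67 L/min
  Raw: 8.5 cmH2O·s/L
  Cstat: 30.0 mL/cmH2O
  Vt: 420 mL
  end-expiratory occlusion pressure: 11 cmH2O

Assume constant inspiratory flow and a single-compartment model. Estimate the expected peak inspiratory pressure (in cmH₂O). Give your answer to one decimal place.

34.5

Flow: 67 L/min ÷ 60 = 1.1167 L/s.
Total PEEP = 11 cmH2O (set 10 + intrinsic 1); this is the baseline alveolar pressure.
Equation of motion (constant flow): PIP = Vt/C + R·V̇ + PEEP.
PIP = 420/30.0 + 8.5×1.1167 + 11 = 14.0 + 9.492 + 11 = 34.492 cmH2O.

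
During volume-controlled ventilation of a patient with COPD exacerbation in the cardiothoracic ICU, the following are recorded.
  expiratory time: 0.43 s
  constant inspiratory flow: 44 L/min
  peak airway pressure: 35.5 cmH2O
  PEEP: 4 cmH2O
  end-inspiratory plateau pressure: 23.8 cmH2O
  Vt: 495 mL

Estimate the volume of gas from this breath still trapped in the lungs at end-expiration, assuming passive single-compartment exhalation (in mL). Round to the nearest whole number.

Flow: 44 L/min ÷ 60 = 0.7333 L/s.
R = (PIP − Pplat)/V̇ = (35.5 − 23.8) / 0.7333 = 11.7/0.7333 = 15.955 cmH2O·s/L.
C = Vt/(Pplat − PEEP) = 495.0 / (23.8 − 4) = 495.0/19.8 = 25.0 mL/cmH2O.
τ = R × C = 15.955 × 0.025 L/cmH2O = 0.3989 s.
Fraction remaining = e^(−Te/τ) = e^(−0.43/0.3989) = 0.3403.
Trapped volume = 495.0 × 0.3403 = 168.45 mL.

168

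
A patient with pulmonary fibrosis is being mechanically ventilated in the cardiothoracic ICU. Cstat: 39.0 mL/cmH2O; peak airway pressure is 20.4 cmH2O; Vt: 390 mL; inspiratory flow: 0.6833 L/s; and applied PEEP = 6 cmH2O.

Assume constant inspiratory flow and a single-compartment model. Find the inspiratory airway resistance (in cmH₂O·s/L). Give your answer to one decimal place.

Equation of motion (constant flow): PIP = Vt/C + R·V̇ + PEEP.
R·V̇ = PIP − Vt/C − PEEP = 20.4 − 390/39.0 − 6 = 20.4 − 10.0 − 6 = 4.4 cmH2O.
R = 4.4 / 0.6833 = 6.439 cmH2O·s/L.

6.4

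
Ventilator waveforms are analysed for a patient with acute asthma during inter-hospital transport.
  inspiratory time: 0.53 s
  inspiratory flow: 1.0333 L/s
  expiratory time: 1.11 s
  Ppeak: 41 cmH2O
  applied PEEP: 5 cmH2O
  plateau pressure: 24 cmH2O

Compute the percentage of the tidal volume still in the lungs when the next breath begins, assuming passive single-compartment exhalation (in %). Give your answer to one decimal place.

9.6

Vt = flow × Ti = 1.0333 L/s × 0.53 s × 1000 mL/L = 547.65 mL.
R = (PIP − Pplat)/V̇ = (41 − 24) / 1.0333 = 17.0/1.0333 = 16.452 cmH2O·s/L.
C = Vt/(Pplat − PEEP) = 547.65 / (24 − 5) = 547.65/19.0 = 28.824 mL/cmH2O.
τ = R × C = 16.452 × 0.02882 L/cmH2O = 0.4741 s.
Fraction remaining at end-expiration = e^(−Te/τ) = e^(−1.11/0.4741) = 0.0962 → 9.62%.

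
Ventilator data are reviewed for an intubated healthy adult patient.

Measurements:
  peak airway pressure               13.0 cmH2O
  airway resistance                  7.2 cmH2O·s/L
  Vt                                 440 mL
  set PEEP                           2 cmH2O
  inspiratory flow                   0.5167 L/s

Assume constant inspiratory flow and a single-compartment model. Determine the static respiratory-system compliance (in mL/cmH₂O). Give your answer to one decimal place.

Equation of motion (constant flow): PIP = Vt/C + R·V̇ + PEEP.
Vt/C = PIP − R·V̇ − PEEP = 13.0 − 7.2×0.5167 − 2 = 13.0 − 3.72 − 2 = 7.28 cmH2O.
C = Vt / 7.28 = 440 / 7.28 = 60.44 mL/cmH2O.

60.4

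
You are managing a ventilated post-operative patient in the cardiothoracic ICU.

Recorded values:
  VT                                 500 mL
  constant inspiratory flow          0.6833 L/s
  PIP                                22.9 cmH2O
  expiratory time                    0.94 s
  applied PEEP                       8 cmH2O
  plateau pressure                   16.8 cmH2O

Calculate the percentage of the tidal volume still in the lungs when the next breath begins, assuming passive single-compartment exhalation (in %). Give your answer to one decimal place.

R = (PIP − Pplat)/V̇ = (22.9 − 16.8) / 0.6833 = 6.1/0.6833 = 8.927 cmH2O·s/L.
C = Vt/(Pplat − PEEP) = 500.0 / (16.8 − 8) = 500.0/8.8 = 56.818 mL/cmH2O.
τ = R × C = 8.927 × 0.05682 L/cmH2O = 0.5072 s.
Fraction remaining at end-expiration = e^(−Te/τ) = e^(−0.94/0.5072) = 0.1567 → 15.67%.

15.7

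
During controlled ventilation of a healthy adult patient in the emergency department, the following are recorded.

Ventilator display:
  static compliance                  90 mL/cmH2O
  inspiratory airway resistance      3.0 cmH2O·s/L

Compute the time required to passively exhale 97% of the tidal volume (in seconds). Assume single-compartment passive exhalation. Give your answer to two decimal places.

0.95

τ = R × C = 3.0 × 90 mL/cmH2O = 3.0 × 0.090 L/cmH2O = 0.27 s.
Exhaled fraction f = 1 − e^(−t/τ) → t = −τ·ln(1 − f) = −0.27·ln(0.03) = 0.9468 s.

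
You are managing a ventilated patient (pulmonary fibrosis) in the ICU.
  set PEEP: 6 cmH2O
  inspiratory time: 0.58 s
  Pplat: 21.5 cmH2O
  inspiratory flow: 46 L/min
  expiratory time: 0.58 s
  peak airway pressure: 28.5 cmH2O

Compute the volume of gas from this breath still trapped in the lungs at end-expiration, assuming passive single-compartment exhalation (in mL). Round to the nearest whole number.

49

Flow: 46 L/min ÷ 60 = 0.7667 L/s.
Vt = flow × Ti = 0.7667 L/s × 0.58 s × 1000 mL/L = 444.69 mL.
R = (PIP − Pplat)/V̇ = (28.5 − 21.5) / 0.7667 = 7.0/0.7667 = 9.13 cmH2O·s/L.
C = Vt/(Pplat − PEEP) = 444.69 / (21.5 − 6) = 444.69/15.5 = 28.69 mL/cmH2O.
τ = R × C = 9.13 × 0.02869 L/cmH2O = 0.2619 s.
Fraction remaining = e^(−Te/τ) = e^(−0.58/0.2619) = 0.1092.
Trapped volume = 444.69 × 0.1092 = 48.56 mL.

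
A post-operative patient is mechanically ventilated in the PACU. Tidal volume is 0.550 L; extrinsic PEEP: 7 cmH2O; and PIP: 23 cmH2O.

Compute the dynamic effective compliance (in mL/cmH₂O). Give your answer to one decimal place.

Dynamic compliance = Vt / (PIP − PEEP) = 550 / (23 − 7) = 550 / 16.0 = 34.375 mL/cmH2O.

34.4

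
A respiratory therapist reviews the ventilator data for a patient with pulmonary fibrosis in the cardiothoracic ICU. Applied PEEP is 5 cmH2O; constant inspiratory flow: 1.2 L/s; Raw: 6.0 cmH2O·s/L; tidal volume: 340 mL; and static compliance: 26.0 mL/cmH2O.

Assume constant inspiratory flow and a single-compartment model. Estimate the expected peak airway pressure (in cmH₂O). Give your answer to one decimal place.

Equation of motion (constant flow): PIP = Vt/C + R·V̇ + PEEP.
PIP = 340/26.0 + 6.0×1.2 + 5 = 13.077 + 7.2 + 5 = 25.277 cmH2O.

25.3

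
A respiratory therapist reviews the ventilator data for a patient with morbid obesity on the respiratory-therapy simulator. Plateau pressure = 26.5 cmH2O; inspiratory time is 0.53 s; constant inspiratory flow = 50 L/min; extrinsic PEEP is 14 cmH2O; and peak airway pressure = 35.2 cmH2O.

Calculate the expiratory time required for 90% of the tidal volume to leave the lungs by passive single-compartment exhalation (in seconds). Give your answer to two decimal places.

0.85

Flow: 50 L/min ÷ 60 = 0.8333 L/s.
Vt = flow × Ti = 0.8333 L/s × 0.53 s × 1000 mL/L = 441.65 mL.
R = (PIP − Pplat)/V̇ = (35.2 − 26.5) / 0.8333 = 8.7/0.8333 = 10.44 cmH2O·s/L.
C = Vt/(Pplat − PEEP) = 441.65 / (26.5 − 14) = 441.65/12.5 = 35.332 mL/cmH2O.
τ = R × C = 10.44 × 0.03533 L/cmH2O = 0.3688 s.
t = −τ·ln(1 − 0.90) = −0.3688·ln(0.1) = 0.8492 s.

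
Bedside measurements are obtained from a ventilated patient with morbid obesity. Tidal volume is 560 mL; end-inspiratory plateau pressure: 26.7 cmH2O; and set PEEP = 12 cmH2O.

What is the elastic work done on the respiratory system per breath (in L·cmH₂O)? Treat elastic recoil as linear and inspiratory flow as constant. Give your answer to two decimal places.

Elastic work ≈ ½ × (Pplat − PEEP) × Vt = 0.5 × (26.7 − 12) × 0.560 L = 0.5 × 14.7 × 0.560 = 4.116 L·cmH2O.

4.12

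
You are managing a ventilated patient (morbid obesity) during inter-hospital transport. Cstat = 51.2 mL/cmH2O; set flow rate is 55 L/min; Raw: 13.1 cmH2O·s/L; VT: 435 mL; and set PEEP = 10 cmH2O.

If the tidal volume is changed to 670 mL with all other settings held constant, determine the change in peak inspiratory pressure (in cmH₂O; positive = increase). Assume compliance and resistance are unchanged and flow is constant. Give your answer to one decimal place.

4.6

PIP = Vt/C + R·V̇ + PEEP (constant-flow equation of motion).
Only the elastic term changes: ΔPIP = ΔVt / C = (670 − 435) / 51.2 = 4.59 cmH2O.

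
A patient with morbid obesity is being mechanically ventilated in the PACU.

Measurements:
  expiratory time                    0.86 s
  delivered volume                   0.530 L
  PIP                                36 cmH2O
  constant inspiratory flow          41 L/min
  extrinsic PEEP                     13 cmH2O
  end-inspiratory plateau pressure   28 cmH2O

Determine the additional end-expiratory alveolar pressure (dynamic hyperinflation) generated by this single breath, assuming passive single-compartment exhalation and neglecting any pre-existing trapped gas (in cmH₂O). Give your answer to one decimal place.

1.9

Flow: 41 L/min ÷ 60 = 0.6833 L/s.
R = (PIP − Pplat)/V̇ = (36 − 28) / 0.6833 = 8.0/0.6833 = 11.708 cmH2O·s/L.
C = Vt/(Pplat − PEEP) = 530.0 / (28 − 13) = 530.0/15.0 = 35.333 mL/cmH2O.
τ = R × C = 11.708 × 0.03533 L/cmH2O = 0.4136 s.
Fraction remaining = e^(−Te/τ) = e^(−0.86/0.4136) = 0.125; trapped volume = 530.0 × 0.125 = 66.25 mL.
Additional alveolar pressure from trapping ≈ V_trapped / C = 66.25 / 35.333 = 1.875 cmH2O.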